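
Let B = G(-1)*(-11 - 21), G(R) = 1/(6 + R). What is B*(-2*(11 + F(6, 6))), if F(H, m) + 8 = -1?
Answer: 128/5 ≈ 25.600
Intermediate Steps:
F(H, m) = -9 (F(H, m) = -8 - 1 = -9)
B = -32/5 (B = (-11 - 21)/(6 - 1) = -32/5 ≈ -6.4000)
B*(-2*(11 + F(6, 6))) = -(-64)*(11 - 9)/5 = -(-64)*2/5 = -32/5*(-4) = 128/5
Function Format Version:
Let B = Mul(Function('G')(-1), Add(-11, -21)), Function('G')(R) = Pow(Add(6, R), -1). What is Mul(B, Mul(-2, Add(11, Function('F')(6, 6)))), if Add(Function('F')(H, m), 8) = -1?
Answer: Rational(128, 5) ≈ 25.600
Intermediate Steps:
Function('F')(H, m) = -9 (Function('F')(H, m) = Add(-8, -1) = -9)
B = Rational(-32, 5) (B = Mul(Pow(Add(6, -1), -1), Add(-11, -21)) = Mul(Pow(5, -1), -32) = Mul(Rational(1, 5), -32) = Rational(-32, 5) ≈ -6.4000)
Mul(B, Mul(-2, Add(11, Function('F')(6, 6)))) = Mul(Rational(-32, 5), Mul(-2, Add(11, -9))) = Mul(Rational(-32, 5), Mul(-2, 2)) = Mul(Rational(-32, 5), -4) = Rational(128, 5)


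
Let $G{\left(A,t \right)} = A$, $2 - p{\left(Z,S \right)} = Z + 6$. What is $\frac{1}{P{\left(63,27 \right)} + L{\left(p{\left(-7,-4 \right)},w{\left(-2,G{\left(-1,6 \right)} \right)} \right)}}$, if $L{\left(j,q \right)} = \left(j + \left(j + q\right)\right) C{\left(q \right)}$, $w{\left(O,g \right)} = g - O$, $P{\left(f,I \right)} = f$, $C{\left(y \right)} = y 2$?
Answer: $\frac{1}{77} \approx 0.012987$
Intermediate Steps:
$p{\left(Z,S \right)} = -4 - Z$ ($p{\left(Z,S \right)} = 2 - \left(Z + 6\right) = 2 - \left(6 + Z\right) = -4 - Z$)
$C{\left(y \right)} = 2 y$
$L{\left(j,q \right)} = 2 q \left(q + 2 j\right)$ ($L{\left(j,q \right)} = \left(j + \left(j + q\right)\right) 2 q = \left(q + 2 j\right) 2 q = 2 q \left(q + 2 j\right)$)
$\frac{1}{P{\left(63,27 \right)} + L{\left(p{\left(-7,-4 \right)},w{\left(-2,G{\left(-1,6 \right)} \right)} \right)}} = \frac{1}{63 + 2 \left(-1 - -2\right) \left(\left(-1 - -2\right) + 2 \left(-4 - -7\right)\right)} = \frac{1}{63 + 2 \left(-1 + 2\right) \left(\left(-1 + 2\right) + 2 \left(-4 + 7\right)\right)} = \frac{1}{63 + 2 \cdot 1 \left(1 + 2 \cdot 3\right)} = \frac{1}{63 + 2 \cdot 1 \left(1 + 6\right)} = \frac{1}{63 + 2 \cdot 1 \cdot 7} = \frac{1}{63 + 14} = \frac{1}{77}$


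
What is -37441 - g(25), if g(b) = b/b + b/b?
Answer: -37443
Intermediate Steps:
g(b) = 2 (g(b) = 1 + 1 = 2)
-37441 - g(25) = -37441 - 1*2 = -37441 - 2 = -37443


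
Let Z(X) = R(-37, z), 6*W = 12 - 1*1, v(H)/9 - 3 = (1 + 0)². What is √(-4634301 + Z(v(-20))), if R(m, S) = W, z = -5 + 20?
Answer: I*√166834770/6 ≈ 2152.7*I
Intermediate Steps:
v(H) = 36 (v(H) = 27 + 9*(1 + 0)² = 27 + 9*1² = 27 + 9*1 = 27 + 9 = 36)
z = 15
W = 11/6 (W = (12 - 1*1)/6 = (12 - 1)/6 = (⅙)*11 = 11/6 ≈ 1.8333)
R(m, S) = 11/6
Z(X) = 11/6
√(-4634301 + Z(v(-20))) = √(-4634301 + 11/6) = √(-27805795/6) = I*√166834770/6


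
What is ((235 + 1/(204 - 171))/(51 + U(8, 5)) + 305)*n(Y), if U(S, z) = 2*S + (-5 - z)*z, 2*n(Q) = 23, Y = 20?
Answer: 4113803/1122 ≈ 3666.5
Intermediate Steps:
n(Q) = 23/2 (n(Q) = (½)*23 = 23/2)
U(S, z) = 2*S + z*(-5 - z)
((235 + 1/(204 - 171))/(51 + U(8, 5)) + 305)*n(Y) = ((235 + 1/(204 - 171))/(51 + (-1*5² - 5*5 + 2*8)) + 305)*(23/2) = ((235 + 1/33)/(51 + (-1*25 - 25 + 16)) + 305)*(23/2) = ((235 + 1/33)/(51 + (-25 - 25 + 16)) + 305)*(23/2) = (7756/(33*(51 - 34)) + 305)*(23/2) = ((7756/33)/17 + 305)*(23/2) = ((7756/33)*(1/17) + 305)*(23/2) = (7756/561 + 305)*(23/2) = (178861/561)*(23/2) = 4113803/1122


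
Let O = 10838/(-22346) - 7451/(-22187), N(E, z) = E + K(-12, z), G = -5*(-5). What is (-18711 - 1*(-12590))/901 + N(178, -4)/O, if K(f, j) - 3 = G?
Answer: -23118613619318/16660089165 ≈ -1387.7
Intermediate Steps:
G = 25
K(f, j) = 28 (K(f, j) = 3 + 25 = 28)
N(E, z) = 28 + E (N(E, z) = E + 28 = 28 + E)
O = -36981330/247895351 (O = 10838*(-1/22346) - 7451*(-1/22187) = -5419/11173 + 7451/22187 = -36981330/247895351 ≈ -0.14918)
(-18711 - 1*(-12590))/901 + N(178, -4)/O = (-18711 - 1*(-12590))/901 + (28 + 178)/(-36981330/247895351) = (-18711 + 12590)*(1/901) + 206*(-247895351/36981330) = -6121*1/901 - 25533221153/18490665 = -6121/901 - 25533221153/18490665 = -23118613619318/16660089165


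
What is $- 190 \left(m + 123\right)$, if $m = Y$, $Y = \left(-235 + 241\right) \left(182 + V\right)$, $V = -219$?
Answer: $18810$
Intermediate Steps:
$Y = -222$ ($Y = \left(-235 + 241\right) \left(182 - 219\right) = 6 \left(-37\right) = -222$)
$m = -222$
$- 190 \left(m + 123\right) = - 190 \left(-222 + 123\right) = \left(-190\right) \left(-99\right) = 18810$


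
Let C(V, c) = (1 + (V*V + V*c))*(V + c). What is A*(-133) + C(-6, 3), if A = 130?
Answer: -17347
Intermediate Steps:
C(V, c) = (V + c)*(1 + V² + V*c) (C(V, c) = (1 + (V² + V*c))*(V + c) = (1 + V² + V*c)*(V + c) = (V + c)*(1 + V² + V*c))
A*(-133) + C(-6, 3) = 130*(-133) + (-6 + 3 + (-6)³ - 6*3² + 2*3*(-6)²) = -17290 + (-6 + 3 - 216 - 6*9 + 2*3*36) = -17290 + (-6 + 3 - 216 - 54 + 216) = -17290 - 57 = -17347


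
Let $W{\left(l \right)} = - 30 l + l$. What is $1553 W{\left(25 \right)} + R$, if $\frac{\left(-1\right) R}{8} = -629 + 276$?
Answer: $-1123101$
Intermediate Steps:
$R = 2824$ ($R = - 8 \left(-629 + 276\right) = \left(-8\right) \left(-353\right) = 2824$)
$W{\left(l \right)} = - 29 l$
$1553 W{\left(25 \right)} + R = 1553 \left(\left(-29\right) 25\right) + 2824 = 1553 \left(-725\right) + 2824 = -1125925 + 2824 = -1123101$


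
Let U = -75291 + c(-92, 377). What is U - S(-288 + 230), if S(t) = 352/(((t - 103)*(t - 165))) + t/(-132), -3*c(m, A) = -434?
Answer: -59355888531/789866 ≈ -75147.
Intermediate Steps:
c(m, A) = 434/3 (c(m, A) = -1/3*(-434) = 434/3)
S(t) = -t/132 + 352/((-165 + t)*(-103 + t)) (S(t) = 352/(((-103 + t)*(-165 + t))) + t*(-1/132) = 352/(((-165 + t)*(-103 + t))) - t/132 = 352*(1/((-165 + t)*(-103 + t))) - t/132 = 352/((-165 + t)*(-103 + t)) - t/132 = -t/132 + 352/((-165 + t)*(-103 + t)))
U = -225439/3 (U = -75291 + 434/3 = -225439/3 ≈ -75146.)
U - S(-288 + 230) = -225439/3 - (46464 - (-288 + 230)**3 - 16995*(-288 + 230) + 268*(-288 + 230)**2)/(132*(16995 + (-288 + 230)**2 - 268*(-288 + 230))) = -225439/3 - (46464 - 1*(-58)**3 - 16995*(-58) + 268*(-58)**2)/(132*(16995 + (-58)**2 - 268*(-58))) = -225439/3 - (46464 - 1*(-195112) + 985710 + 268*3364)/(132*(16995 + 3364 + 15544)) = -225439/3 - (46464 + 195112 + 985710 + 901552)/(132*35903) = -225439/3 - 2128838/(132*35903) = -225439/3 - 1*1064419/2369598 = -225439/3 - 1064419/2369598 = -59355888531/789866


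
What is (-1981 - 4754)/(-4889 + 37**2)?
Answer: 1347/704 ≈ 1.9134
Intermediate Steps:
(-1981 - 4754)/(-4889 + 37**2) = -6735/(-4889 + 1369) = -6735/(-3520) = -6735*(-1/3520) = 1347/704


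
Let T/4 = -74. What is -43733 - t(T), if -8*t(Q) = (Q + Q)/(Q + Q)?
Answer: -349863/8 ≈ -43733.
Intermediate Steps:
T = -296 (T = 4*(-74) = -296)
t(Q) = -1/8 (t(Q) = -(Q + Q)/(8*(Q + Q)) = -2*Q/(8*(2*Q)) = -2*Q*1/(2*Q)/8 = -1/8*1 = -1/8)
-43733 - t(T) = -43733 - 1*(-1/8) = -43733 + 1/8 = -349863/8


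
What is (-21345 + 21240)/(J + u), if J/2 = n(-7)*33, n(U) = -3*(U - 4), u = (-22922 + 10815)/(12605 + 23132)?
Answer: -3752385/77823079 ≈ -0.048217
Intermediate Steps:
u = -12107/35737 ≈ -0.33878
n(U) = 12 - 3*U (n(U) = -3*(-4 + U) = 12 - 3*U)
J = 2178 (J = 2*((12 - 3*(-7))*33) = 2*((12 + 21)*33) = 2*(33*33) = 2*1089 = 2178)
(-21345 + 21240)/(J + u) = (-21345 + 21240)/(2178 - 12107/35737) = -105/77823079/35737 = -105*35737/77823079 = -3752385/77823079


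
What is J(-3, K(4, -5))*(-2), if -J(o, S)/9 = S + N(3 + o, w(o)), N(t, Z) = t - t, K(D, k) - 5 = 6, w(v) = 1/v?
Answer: 198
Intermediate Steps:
K(D, k) = 11 (K(D, k) = 5 + 6 = 11)
N(t, Z) = 0
J(o, S) = -9*S (J(o, S) = -9*(S + 0) = -9*S)
J(-3, K(4, -5))*(-2) = -9*11*(-2) = -99*(-2) = 198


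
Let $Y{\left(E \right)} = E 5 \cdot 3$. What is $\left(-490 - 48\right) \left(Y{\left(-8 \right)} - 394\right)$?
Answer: $276532$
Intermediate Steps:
$Y{\left(E \right)} = 15 E$ ($Y{\left(E \right)} = 5 E 3 = 15 E$)
$\left(-490 - 48\right) \left(Y{\left(-8 \right)} - 394\right) = \left(-490 - 48\right) \left(15 \left(-8\right) - 394\right) = - 538 \left(-120 - 394\right) = \left(-538\right) \left(-514\right) = 276532$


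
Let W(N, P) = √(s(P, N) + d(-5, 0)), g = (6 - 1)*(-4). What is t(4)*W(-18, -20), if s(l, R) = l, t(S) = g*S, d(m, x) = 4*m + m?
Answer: -240*I*√5 ≈ -536.66*I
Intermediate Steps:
g = -20 (g = 5*(-4) = -20)
d(m, x) = 5*m
t(S) = -20*S
W(N, P) = √(-25 + P) (W(N, P) = √(P + 5*(-5)) = √(P - 25) = √(-25 + P))
t(4)*W(-18, -20) = (-20*4)*√(-25 - 20) = -240*I*√5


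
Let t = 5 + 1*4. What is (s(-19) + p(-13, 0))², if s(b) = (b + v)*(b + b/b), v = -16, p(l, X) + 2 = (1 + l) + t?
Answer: 390625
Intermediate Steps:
t = 9 (t = 5 + 4 = 9)
p(l, X) = 8 + l (p(l, X) = -2 + ((1 + l) + 9) = -2 + (10 + l) = 8 + l)
s(b) = (1 + b)*(-16 + b) (s(b) = (b - 16)*(b + b/b) = (-16 + b)*(b + 1) = (-16 + b)*(1 + b) = (1 + b)*(-16 + b))
(s(-19) + p(-13, 0))² = ((-16 + (-19)² - 15*(-19)) + (8 - 13))² = ((-16 + 361 + 285) - 5)² = (630 - 5)² = 625² = 390625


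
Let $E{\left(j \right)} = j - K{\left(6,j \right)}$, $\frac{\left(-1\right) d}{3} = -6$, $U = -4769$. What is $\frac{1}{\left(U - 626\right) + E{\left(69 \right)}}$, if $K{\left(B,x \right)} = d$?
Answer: $- \frac{1}{5344} \approx -0.00018713$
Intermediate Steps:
$d = 18$ ($d = \left(-3\right) \left(-6\right) = 18$)
$K{\left(B,x \right)} = 18$
$E{\left(j \right)} = -18 + j$ ($E{\left(j \right)} = j - 18 = -18 + j$)
$\frac{1}{\left(U - 626\right) + E{\left(69 \right)}} = \frac{1}{\left(-4769 - 626\right) + \left(-18 + 69\right)} = \frac{1}{-5395 + 51} = \frac{1}{-5344} = - \frac{1}{5344}$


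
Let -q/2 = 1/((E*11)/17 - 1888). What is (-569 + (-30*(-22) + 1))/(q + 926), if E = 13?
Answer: 734919/7397128 ≈ 0.099352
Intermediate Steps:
q = 34/31953 (q = -2/((13*11)/17 - 1888) = -2/(143*(1/17) - 1888) = -2/(143/17 - 1888) = -2/(-31953/17) = -2*(-17/31953) = 34/31953 ≈ 0.0010641)
(-569 + (-30*(-22) + 1))/(q + 926) = (-569 + (-30*(-22) + 1))/(34/31953 + 926) = (-569 + (660 + 1))/(29588512/31953) = (-569 + 661)*(31953/29588512) = 92*(31953/29588512) = 734919/7397128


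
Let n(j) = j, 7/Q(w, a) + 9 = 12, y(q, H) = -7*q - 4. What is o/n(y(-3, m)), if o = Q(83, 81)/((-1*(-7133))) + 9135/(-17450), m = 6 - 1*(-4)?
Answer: -5581649/181371810 ≈ -0.030775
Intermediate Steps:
m = 10 (m = 6 + 4 = 10)
y(q, H) = -4 - 7*q
Q(w, a) = 7/3 (Q(w, a) = 7/(-9 + 12) = 7/3)
o = -5581649/10668930 (o = 7/(3*((-1*(-7133)))) + 9135/(-17450) = (7/3)/7133 + 9135*(-1/17450) = (7/3)*(1/7133) - 1827/3490 = 1/3057 - 1827/3490 = -5581649/10668930 ≈ -0.52317)
o/n(y(-3, m)) = -5581649/(10668930*(-4 - 7*(-3))) = -5581649/(10668930*(-4 + 21)) = -5581649/10668930/17 = -5581649/10668930*1/17 = -5581649/181371810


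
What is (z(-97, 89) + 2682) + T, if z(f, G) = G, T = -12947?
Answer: -10176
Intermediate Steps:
(z(-97, 89) + 2682) + T = (89 + 2682) - 12947 = 2771 - 12947 = -10176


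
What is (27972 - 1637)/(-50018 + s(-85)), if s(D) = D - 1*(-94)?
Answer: -26335/50009 ≈ -0.52661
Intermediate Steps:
s(D) = 94 + D (s(D) = D + 94 = 94 + D)
(27972 - 1637)/(-50018 + s(-85)) = (27972 - 1637)/(-50018 + (94 - 85)) = 26335/(-50018 + 9) = 26335/(-50009) = 26335*(-1/50009) = -26335/50009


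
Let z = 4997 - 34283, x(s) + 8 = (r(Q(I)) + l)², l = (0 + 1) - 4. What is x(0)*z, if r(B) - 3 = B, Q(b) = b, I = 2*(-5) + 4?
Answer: -820008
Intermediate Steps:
I = -6 (I = -10 + 4 = -6)
r(B) = 3 + B
l = -3 (l = 1 - 4 = -3)
x(s) = 28 (x(s) = -8 + ((3 - 6) - 3)² = -8 + (-3 - 3)² = -8 + (-6)² = -8 + 36 = 28)
z = -29286
x(0)*z = 28*(-29286) = -820008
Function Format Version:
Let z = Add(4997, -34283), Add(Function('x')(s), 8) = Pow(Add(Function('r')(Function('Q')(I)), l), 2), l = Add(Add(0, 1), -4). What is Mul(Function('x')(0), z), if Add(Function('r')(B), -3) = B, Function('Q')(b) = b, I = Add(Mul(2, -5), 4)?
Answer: -820008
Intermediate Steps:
I = -6 (I = Add(-10, 4) = -6)
Function('r')(B) = Add(3, B)
l = -3 (l = Add(1, -4) = -3)
Function('x')(s) = 28 (Function('x')(s) = Add(-8, Pow(Add(Add(3, -6), -3), 2)) = Add(-8, Pow(Add(-3, -3), 2)) = Add(-8, Pow(-6, 2)) = Add(-8, 36) = 28)
z = -29286
Mul(Function('x')(0), z) = Mul(28, -29286) = -820008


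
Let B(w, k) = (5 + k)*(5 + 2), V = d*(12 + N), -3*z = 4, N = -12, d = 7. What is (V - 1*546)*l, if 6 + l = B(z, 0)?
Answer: -15834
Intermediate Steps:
z = -4/3 (z = -⅓*4 = -4/3 ≈ -1.3333)
V = 0 (V = 7*(12 - 12) = 7*0 = 0)
B(w, k) = 35 + 7*k (B(w, k) = (5 + k)*7 = 35 + 7*k)
l = 29 (l = -6 + (35 + 7*0) = -6 + (35 + 0) = -6 + 35 = 29)
(V - 1*546)*l = (0 - 1*546)*29 = (0 - 546)*29 = -546*29 = -15834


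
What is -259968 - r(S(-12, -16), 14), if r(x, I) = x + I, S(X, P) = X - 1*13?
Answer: -259957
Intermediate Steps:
S(X, P) = -13 + X (S(X, P) = X - 13 = -13 + X)
r(x, I) = I + x
-259968 - r(S(-12, -16), 14) = -259968 - (14 + (-13 - 12)) = -259968 - (14 - 25) = -259968 - 1*(-11) = -259968 + 11 = -259957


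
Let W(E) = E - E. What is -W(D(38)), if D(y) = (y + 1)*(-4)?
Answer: 0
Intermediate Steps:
D(y) = -4 - 4*y (D(y) = (1 + y)*(-4) = -4 - 4*y)
W(E) = 0
-W(D(38)) = -1*0 = 0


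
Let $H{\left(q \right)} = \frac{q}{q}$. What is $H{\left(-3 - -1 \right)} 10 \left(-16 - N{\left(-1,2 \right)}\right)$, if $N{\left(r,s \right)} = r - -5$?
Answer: $-200$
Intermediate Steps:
$N{\left(r,s \right)} = 5 + r$ ($N{\left(r,s \right)} = r + 5 = 5 + r$)
$H{\left(q \right)} = 1$
$H{\left(-3 - -1 \right)} 10 \left(-16 - N{\left(-1,2 \right)}\right) = 1 \cdot 10 \left(-16 - \left(5 - 1\right)\right) = 10 \left(-16 - 4\right) = 10 \left(-20\right) = -200$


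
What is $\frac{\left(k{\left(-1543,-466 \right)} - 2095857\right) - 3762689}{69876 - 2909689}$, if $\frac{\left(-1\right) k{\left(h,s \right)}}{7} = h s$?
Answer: $\frac{10891812}{2839813} \approx 3.8354$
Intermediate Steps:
$k{\left(h,s \right)} = - 7 h s$
$\frac{\left(k{\left(-1543,-466 \right)} - 2095857\right) - 3762689}{69876 - 2909689} = \frac{\left(\left(-7\right) \left(-1543\right) \left(-466\right) - 2095857\right) - 3762689}{69876 - 2909689} = \frac{\left(-5033266 - 2095857\right) - 3762689}{-2839813} = \left(-7129123 - 3762689\right) \left(- \frac{1}{2839813}\right) = \left(-10891812\right) \left(- \frac{1}{2839813}\right) = \frac{10891812}{2839813}$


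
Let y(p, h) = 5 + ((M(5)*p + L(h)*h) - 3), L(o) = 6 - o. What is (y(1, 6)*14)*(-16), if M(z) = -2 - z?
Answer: 1120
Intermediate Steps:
y(p, h) = 2 - 7*p + h*(6 - h) (y(p, h) = 5 + (((-2 - 1*5)*p + (6 - h)*h) - 3) = 5 + (((-2 - 5)*p + h*(6 - h)) - 3) = 5 + ((-7*p + h*(6 - h)) - 3) = 5 + (-3 - 7*p + h*(6 - h)) = 2 - 7*p + h*(6 - h))
(y(1, 6)*14)*(-16) = ((2 - 7*1 - 1*6*(-6 + 6))*14)*(-16) = ((2 - 7 - 1*6*0)*14)*(-16) = ((2 - 7 + 0)*14)*(-16) = -5*14*(-16) = -70*(-16) = 1120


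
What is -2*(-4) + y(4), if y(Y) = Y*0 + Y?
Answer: 12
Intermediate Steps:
y(Y) = Y (y(Y) = 0 + Y = Y)
-2*(-4) + y(4) = -2*(-4) + 4 = 8 + 4 = 12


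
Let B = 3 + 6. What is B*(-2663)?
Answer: -23967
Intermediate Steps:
B = 9
B*(-2663) = 9*(-2663) = -23967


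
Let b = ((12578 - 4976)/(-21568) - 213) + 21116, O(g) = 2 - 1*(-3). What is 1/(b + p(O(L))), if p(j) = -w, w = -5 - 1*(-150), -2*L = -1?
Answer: 10784/223850471 ≈ 4.8175e-5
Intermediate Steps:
L = ½ (L = -½*(-1) = ½ ≈ 0.50000)
w = 145 (w = -5 + 150 = 145)
O(g) = 5 (O(g) = 2 + 3 = 5)
p(j) = -145 (p(j) = -1*145 = -145)
b = 225414151/10784 (b = (7602*(-1/21568) - 213) + 21116 = (-3801/10784 - 213) + 21116 = -2300793/10784 + 21116 = 225414151/10784 ≈ 20903.)
1/(b + p(O(L))) = 1/(225414151/10784 - 145) = 1/(223850471/10784) = 10784/223850471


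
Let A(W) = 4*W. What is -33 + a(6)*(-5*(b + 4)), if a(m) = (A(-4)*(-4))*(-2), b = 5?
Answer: 5727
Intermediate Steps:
a(m) = -128 (a(m) = ((4*(-4))*(-4))*(-2) = -16*(-4)*(-2) = 64*(-2) = -128)
-33 + a(6)*(-5*(b + 4)) = -33 - (-640)*(5 + 4) = -33 - (-640)*9 = -33 - 128*(-45) = -33 + 5760 = 5727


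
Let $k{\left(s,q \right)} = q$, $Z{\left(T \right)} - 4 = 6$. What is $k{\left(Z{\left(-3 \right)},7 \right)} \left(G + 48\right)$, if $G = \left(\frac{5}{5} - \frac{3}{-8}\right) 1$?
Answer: $\frac{2765}{8} \approx 345.63$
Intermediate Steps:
$Z{\left(T \right)} = 10$ ($Z{\left(T \right)} = 4 + 6 = 10$)
$G = \frac{11}{8}$ ($G = \left(5 \cdot \frac{1}{5} - - \frac{3}{8}\right) 1 = \left(1 + \frac{3}{8}\right) 1 = \frac{11}{8} \cdot 1 = \frac{11}{8} \approx 1.375$)
$k{\left(Z{\left(-3 \right)},7 \right)} \left(G + 48\right) = 7 \left(\frac{11}{8} + 48\right) = 7 \cdot \frac{395}{8} = \frac{2765}{8}$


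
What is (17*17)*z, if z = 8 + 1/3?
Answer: 7225/3 ≈ 2408.3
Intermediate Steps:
z = 25/3 (z = 8 + ⅓ = 25/3 ≈ 8.3333)
(17*17)*z = (17*17)*(25/3) = 289*(25/3) = 7225/3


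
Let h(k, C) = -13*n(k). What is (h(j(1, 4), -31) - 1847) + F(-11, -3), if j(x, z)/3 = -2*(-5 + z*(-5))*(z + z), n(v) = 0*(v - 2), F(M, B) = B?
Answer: -1850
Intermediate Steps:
n(v) = 0 (n(v) = 0*(-2 + v) = 0)
j(x, z) = -12*z*(-5 - 5*z) (j(x, z) = 3*(-2*(-5 + z*(-5))*(z + z)) = 3*(-2*(-5 - 5*z)*2*z) = 3*(-4*z*(-5 - 5*z)) = -12*z*(-5 - 5*z))
h(k, C) = 0 (h(k, C) = -13*0 = 0)
(h(j(1, 4), -31) - 1847) + F(-11, -3) = (0 - 1847) - 3 = -1847 - 3 = -1850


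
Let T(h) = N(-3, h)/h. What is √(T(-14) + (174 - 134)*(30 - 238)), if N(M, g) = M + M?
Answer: I*√407659/7 ≈ 91.212*I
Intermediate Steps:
N(M, g) = 2*M
T(h) = -6/h (T(h) = (2*(-3))/h = -6/h)
√(T(-14) + (174 - 134)*(30 - 238)) = √(-6/(-14) + (174 - 134)*(30 - 238)) = √(-6*(-1/14) + 40*(-208)) = √(3/7 - 8320) = √(-58237/7) = I*√407659/7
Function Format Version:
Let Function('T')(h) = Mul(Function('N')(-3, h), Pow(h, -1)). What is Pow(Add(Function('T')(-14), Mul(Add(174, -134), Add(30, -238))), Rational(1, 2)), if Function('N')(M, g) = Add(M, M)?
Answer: Mul(Rational(1, 7), I, Pow(407659, Rational(1, 2))) ≈ Mul(91.212, I)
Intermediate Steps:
Function('N')(M, g) = Mul(2, M)
Function('T')(h) = Mul(-6, Pow(h, -1)) (Function('T')(h) = Mul(Mul(2, -3), Pow(h, -1)) = Mul(-6, Pow(h, -1)))
Pow(Add(Function('T')(-14), Mul(Add(174, -134), Add(30, -238))), Rational(1, 2)) = Pow(Add(Mul(-6, Pow(-14, -1)), Mul(Add(174, -134), Add(30, -238))), Rational(1, 2)) = Pow(Add(Mul(-6, Rational(-1, 14)), Mul(40, -208)), Rational(1, 2)) = Pow(Add(Rational(3, 7), -8320), Rational(1, 2)) = Pow(Rational(-58237, 7), Rational(1, 2)) = Mul(Rational(1, 7), I, Pow(407659, Rational(1, 2)))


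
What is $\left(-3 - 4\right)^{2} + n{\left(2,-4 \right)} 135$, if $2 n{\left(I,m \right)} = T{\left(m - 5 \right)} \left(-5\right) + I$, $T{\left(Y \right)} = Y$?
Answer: $\frac{6443}{2} \approx 3221.5$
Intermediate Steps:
$n{\left(I,m \right)} = \frac{25}{2} + \frac{I}{2} - \frac{5 m}{2}$ ($n{\left(I,m \right)} = \frac{\left(m - 5\right) \left(-5\right) + I}{2} = \frac{\left(-5 + m\right) \left(-5\right) + I}{2} = \frac{\left(25 - 5 m\right) + I}{2} = \frac{25 + I - 5 m}{2} = \frac{25}{2} + \frac{I}{2} - \frac{5 m}{2}$)
$\left(-3 - 4\right)^{2} + n{\left(2,-4 \right)} 135 = \left(-3 - 4\right)^{2} + \left(\frac{25}{2} + \frac{1}{2} \cdot 2 - -10\right) 135 = \left(-7\right)^{2} + \left(\frac{25}{2} + 1 + 10\right) 135 = 49 + \frac{47}{2} \cdot 135 = 49 + \frac{6345}{2} = \frac{6443}{2}$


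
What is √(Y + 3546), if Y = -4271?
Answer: 5*I*√29 ≈ 26.926*I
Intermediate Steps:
√(Y + 3546) = √(-4271 + 3546) = √(-725) = 5*I*√29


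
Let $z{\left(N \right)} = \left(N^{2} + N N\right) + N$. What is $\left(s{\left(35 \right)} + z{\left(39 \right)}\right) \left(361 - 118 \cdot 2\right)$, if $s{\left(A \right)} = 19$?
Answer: $387500$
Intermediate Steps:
$z{\left(N \right)} = N + 2 N^{2}$ ($z{\left(N \right)} = \left(N^{2} + N^{2}\right) + N = 2 N^{2} + N = N + 2 N^{2}$)
$\left(s{\left(35 \right)} + z{\left(39 \right)}\right) \left(361 - 118 \cdot 2\right) = \left(19 + 39 \left(1 + 2 \cdot 39\right)\right) \left(361 - 118 \cdot 2\right) = \left(19 + 39 \left(1 + 78\right)\right) \left(361 - 236\right) = \left(19 + 39 \cdot 79\right) \left(361 - 236\right) = \left(19 + 3081\right) 125 = 3100 \cdot 125 = 387500$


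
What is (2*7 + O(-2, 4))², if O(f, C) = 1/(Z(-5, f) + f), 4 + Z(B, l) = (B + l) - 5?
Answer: 63001/324 ≈ 194.45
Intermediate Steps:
Z(B, l) = -9 + B + l (Z(B, l) = -4 + ((B + l) - 5) = -4 + (-5 + B + l) = -9 + B + l)
O(f, C) = 1/(-14 + 2*f) (O(f, C) = 1/((-9 - 5 + f) + f) = 1/((-14 + f) + f) = 1/(-14 + 2*f))
(2*7 + O(-2, 4))² = (2*7 + 1/(2*(-7 - 2)))² = (14 + (½)/(-9))² = (14 + (½)*(-⅑))² = (14 - 1/18)² = (251/18)² = 63001/324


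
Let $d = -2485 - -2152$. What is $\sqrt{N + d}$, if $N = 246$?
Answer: $i \sqrt{87} \approx 9.3274 i$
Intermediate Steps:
$d = -333$ ($d = -2485 + 2152 = -333$)
$\sqrt{N + d} = \sqrt{246 - 333} = \sqrt{-87} = i \sqrt{87}$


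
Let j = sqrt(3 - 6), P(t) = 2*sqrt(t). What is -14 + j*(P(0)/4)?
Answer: -14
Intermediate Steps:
j = I*sqrt(3) (j = sqrt(-3) = I*sqrt(3) ≈ 1.732*I)
-14 + j*(P(0)/4) = -14 + (I*sqrt(3))*((2*sqrt(0))/4) = -14 + (I*sqrt(3))*((2*0)*(1/4)) = -14 + (I*sqrt(3))*(0*(1/4)) = -14 + (I*sqrt(3))*0 = -14 + 0 = -14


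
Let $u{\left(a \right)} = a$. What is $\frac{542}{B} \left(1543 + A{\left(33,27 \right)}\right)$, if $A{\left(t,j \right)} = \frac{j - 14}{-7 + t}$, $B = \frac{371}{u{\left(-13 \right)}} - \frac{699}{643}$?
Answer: $- \frac{6992947143}{247640} \approx -28238.0$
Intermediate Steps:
$B = - \frac{247640}{8359}$ ($B = \frac{371}{-13} - \frac{699}{643} = 371 \left(- \frac{1}{13}\right) - \frac{699}{643} = - \frac{371}{13} - \frac{699}{643} = - \frac{247640}{8359} \approx -29.626$)
$A{\left(t,j \right)} = \frac{-14 + j}{-7 + t}$
$\frac{542}{B} \left(1543 + A{\left(33,27 \right)}\right) = \frac{542}{- \frac{247640}{8359}} \left(1543 + \frac{-14 + 27}{-7 + 33}\right) = 542 \left(- \frac{8359}{247640}\right) \left(1543 + \frac{1}{26} \cdot 13\right) = - \frac{2265289 \left(1543 + \frac{1}{26} \cdot 13\right)}{123820} = - \frac{2265289 \left(1543 + \frac{1}{2}\right)}{123820} = \left(- \frac{2265289}{123820}\right) \frac{3087}{2} = - \frac{6992947143}{247640}$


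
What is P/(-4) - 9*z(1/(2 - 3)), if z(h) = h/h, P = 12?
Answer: -12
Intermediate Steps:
z(h) = 1
P/(-4) - 9*z(1/(2 - 3)) = 12/(-4) - 9*1 = 12*(-1/4) - 9 = -3 - 9 = -12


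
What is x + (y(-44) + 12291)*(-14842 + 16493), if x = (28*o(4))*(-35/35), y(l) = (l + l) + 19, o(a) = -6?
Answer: 20178690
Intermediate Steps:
y(l) = 19 + 2*l (y(l) = 2*l + 19 = 19 + 2*l)
x = 168 (x = (28*(-6))*(-35/35) = -(-5880)/35 = -168*(-1) = 168)
x + (y(-44) + 12291)*(-14842 + 16493) = 168 + ((19 + 2*(-44)) + 12291)*(-14842 + 16493) = 168 + ((19 - 88) + 12291)*1651 = 168 + (-69 + 12291)*1651 = 168 + 12222*1651 = 168 + 20178522 = 20178690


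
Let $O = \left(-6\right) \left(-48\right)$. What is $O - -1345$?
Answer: $1633$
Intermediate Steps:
$O = 288$
$O - -1345 = 288 - -1345 = 288 + 1345 = 1633$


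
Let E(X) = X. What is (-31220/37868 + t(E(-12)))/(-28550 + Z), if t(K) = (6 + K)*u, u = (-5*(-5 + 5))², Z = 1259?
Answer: 7805/258363897 ≈ 3.0209e-5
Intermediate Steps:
u = 0 (u = (-5*0)² = 0² = 0)
t(K) = 0 (t(K) = (6 + K)*0 = 0)
(-31220/37868 + t(E(-12)))/(-28550 + Z) = (-31220/37868 + 0)/(-28550 + 1259) = (-31220*1/37868 + 0)/(-27291) = (-7805/9467 + 0)*(-1/27291) = -7805/9467*(-1/27291) = 7805/258363897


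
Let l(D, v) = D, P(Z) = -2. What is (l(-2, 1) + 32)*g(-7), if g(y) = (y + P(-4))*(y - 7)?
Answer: 3780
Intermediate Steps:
g(y) = (-7 + y)*(-2 + y) (g(y) = (y - 2)*(y - 7) = (-2 + y)*(-7 + y) = (-7 + y)*(-2 + y))
(l(-2, 1) + 32)*g(-7) = (-2 + 32)*(14 + (-7)**2 - 9*(-7)) = 30*(14 + 49 + 63) = 30*126 = 3780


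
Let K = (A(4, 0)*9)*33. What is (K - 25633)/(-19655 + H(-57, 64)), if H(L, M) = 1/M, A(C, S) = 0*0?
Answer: 1640512/1257919 ≈ 1.3041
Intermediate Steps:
A(C, S) = 0
K = 0 (K = (0*9)*33 = 0*33 = 0)
(K - 25633)/(-19655 + H(-57, 64)) = (0 - 25633)/(-19655 + 1/64) = -25633/(-19655 + 1/64) = -25633/(-1257919/64) = -25633*(-64/1257919) = 1640512/1257919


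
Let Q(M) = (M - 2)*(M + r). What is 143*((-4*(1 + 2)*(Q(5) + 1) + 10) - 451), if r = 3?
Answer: -105963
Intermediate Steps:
Q(M) = (-2 + M)*(3 + M) (Q(M) = (M - 2)*(M + 3) = (-2 + M)*(3 + M))
143*((-4*(1 + 2)*(Q(5) + 1) + 10) - 451) = 143*((-4*(1 + 2)*((-6 + 5 + 5**2) + 1) + 10) - 451) = 143*((-12*((-6 + 5 + 25) + 1) + 10) - 451) = 143*((-12*(24 + 1) + 10) - 451) = 143*((-12*25 + 10) - 451) = 143*((-4*75 + 10) - 451) = 143*((-300 + 10) - 451) = 143*(-290 - 451) = 143*(-741) = -105963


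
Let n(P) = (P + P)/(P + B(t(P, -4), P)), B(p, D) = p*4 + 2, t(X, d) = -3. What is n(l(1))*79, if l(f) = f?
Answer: -158/9 ≈ -17.556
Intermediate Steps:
B(p, D) = 2 + 4*p (B(p, D) = 4*p + 2 = 2 + 4*p)
n(P) = 2*P/(-10 + P) (n(P) = (P + P)/(P + (2 + 4*(-3))) = (2*P)/(P + (2 - 12)) = (2*P)/(P - 10) = (2*P)/(-10 + P) = 2*P/(-10 + P))
n(l(1))*79 = (2*1/(-10 + 1))*79 = (2*1/(-9))*79 = (2*1*(-⅑))*79 = -2/9*79 = -158/9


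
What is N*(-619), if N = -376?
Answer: 232744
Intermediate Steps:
N*(-619) = -376*(-619) = 232744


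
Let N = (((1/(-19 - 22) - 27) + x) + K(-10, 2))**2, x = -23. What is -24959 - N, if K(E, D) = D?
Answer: -45833040/1681 ≈ -27265.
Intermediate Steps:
N = 3876961/1681 (N = (((1/(-19 - 22) - 27) - 23) + 2)**2 = (((1/(-41) - 27) - 23) + 2)**2 = (((-1/41 - 27) - 23) + 2)**2 = ((-1108/41 - 23) + 2)**2 = (-2051/41 + 2)**2 = (-1969/41)**2 = 3876961/1681 ≈ 2306.3)
-24959 - N = -24959 - 1*3876961/1681 = -24959 - 3876961/1681 = -45833040/1681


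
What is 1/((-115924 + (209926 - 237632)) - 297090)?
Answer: -1/440720 ≈ -2.2690e-6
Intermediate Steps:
1/((-115924 + (209926 - 237632)) - 297090) = 1/((-115924 - 27706) - 297090) = 1/(-143630 - 297090) = 1/(-440720) = -1/440720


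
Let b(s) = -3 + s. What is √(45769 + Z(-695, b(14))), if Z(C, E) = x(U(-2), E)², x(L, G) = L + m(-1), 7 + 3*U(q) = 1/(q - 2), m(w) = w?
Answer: √6592417/12 ≈ 213.96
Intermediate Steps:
U(q) = -7/3 + 1/(3*(-2 + q)) (U(q) = -7/3 + 1/(3*(q - 2)) = -7/3 + 1/(3*(-2 + q)))
x(L, G) = -1 + L (x(L, G) = L - 1 = -1 + L)
Z(C, E) = 1681/144 (Z(C, E) = (-1 + (15 - 7*(-2))/(3*(-2 - 2)))² = (-1 + (⅓)*(15 + 14)/(-4))² = (-1 + (⅓)*(-¼)*29)² = (-1 - 29/12)² = (-41/12)² = 1681/144)
√(45769 + Z(-695, b(14))) = √(45769 + 1681/144) = √(6592417/144) = √6592417/12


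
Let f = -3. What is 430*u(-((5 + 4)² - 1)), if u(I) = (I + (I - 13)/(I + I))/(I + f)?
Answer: 546401/1328 ≈ 411.45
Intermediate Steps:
u(I) = (I + (-13 + I)/(2*I))/(-3 + I) (u(I) = (I + (I - 13)/(I + I))/(I - 3) = (I + (-13 + I)/((2*I)))/(-3 + I) = (I + (-13 + I)*(1/(2*I)))/(-3 + I) = (I + (-13 + I)/(2*I))/(-3 + I))
430*u(-((5 + 4)² - 1)) = 430*((-13 - ((5 + 4)² - 1) + 2*(-((5 + 4)² - 1))²)/(2*((-((5 + 4)² - 1)))*(-3 - ((5 + 4)² - 1)))) = 430*((-13 - (9² - 1) + 2*(-(9² - 1))²)/(2*((-(9² - 1)))*(-3 - (9² - 1)))) = 430*((-13 - (81 - 1) + 2*(-(81 - 1))²)/(2*((-(81 - 1)))*(-3 - (81 - 1)))) = 430*((-13 - 1*80 + 2*(-1*80)²)/(2*((-1*80))*(-3 - 1*80))) = 430*((½)*(-13 - 80 + 2*(-80)²)/(-80*(-3 - 80))) = 430*((½)*(-1/80)*(-13 - 80 + 2*6400)/(-83)) = 430*((½)*(-1/80)*(-1/83)*(-13 - 80 + 12800)) = 430*((½)*(-1/80)*(-1/83)*12707) = 430*(12707/13280) = 546401/1328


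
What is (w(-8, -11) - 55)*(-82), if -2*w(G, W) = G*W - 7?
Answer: 7831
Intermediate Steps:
w(G, W) = 7/2 - G*W/2 (w(G, W) = -(G*W - 7)/2 = -(-7 + G*W)/2 = 7/2 - G*W/2)
(w(-8, -11) - 55)*(-82) = ((7/2 - 1/2*(-8)*(-11)) - 55)*(-82) = ((7/2 - 44) - 55)*(-82) = (-81/2 - 55)*(-82) = -191/2*(-82) = 7831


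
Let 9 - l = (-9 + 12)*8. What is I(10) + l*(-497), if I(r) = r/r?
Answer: 7456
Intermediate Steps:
l = -15 (l = 9 - (-9 + 12)*8 = 9 - 3*8 = 9 - 1*24 = 9 - 24 = -15)
I(r) = 1
I(10) + l*(-497) = 1 - 15*(-497) = 1 + 7455 = 7456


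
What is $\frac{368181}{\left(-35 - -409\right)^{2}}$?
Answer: $\frac{33471}{12716} \approx 2.6322$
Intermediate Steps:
$\frac{368181}{\left(-35 - -409\right)^{2}} = \frac{368181}{\left(-35 + 409\right)^{2}} = \frac{368181}{374^{2}} = \frac{368181}{139876} = 368181 \cdot \frac{1}{139876} = \frac{33471}{12716}$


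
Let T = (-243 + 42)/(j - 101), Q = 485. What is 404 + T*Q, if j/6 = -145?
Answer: 489769/971 ≈ 504.40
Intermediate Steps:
j = -870 (j = 6*(-145) = -870)
T = 201/971 (T = (-243 + 42)/(-870 - 101) = -201/(-971) = -201*(-1/971) = 201/971 ≈ 0.20700)
404 + T*Q = 404 + (201/971)*485 = 404 + 97485/971 = 489769/971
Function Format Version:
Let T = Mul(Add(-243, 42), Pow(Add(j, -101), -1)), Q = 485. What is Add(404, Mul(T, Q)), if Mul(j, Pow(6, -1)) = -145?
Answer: Rational(489769, 971) ≈ 504.40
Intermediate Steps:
j = -870 (j = Mul(6, -145) = -870)
T = Rational(201, 971) (T = Mul(Add(-243, 42), Pow(Add(-870, -101), -1)) = Mul(-201, Pow(-971, -1)) = Mul(-201, Rational(-1, 971)) = Rational(201, 971) ≈ 0.20700)
Add(404, Mul(T, Q)) = Add(404, Mul(Rational(201, 971), 485)) = Add(404, Rational(97485, 971)) = Rational(489769, 971)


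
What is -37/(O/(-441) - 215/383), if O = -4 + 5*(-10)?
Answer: 694379/8237 ≈ 84.300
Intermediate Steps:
O = -54 (O = -4 - 50 = -54)
-37/(O/(-441) - 215/383) = -37/(-54/(-441) - 215/383) = -37/(-54*(-1/441) - 215*1/383) = -37/(6/49 - 215/383) = -37/(-8237/18767) = -37*(-18767/8237) = 694379/8237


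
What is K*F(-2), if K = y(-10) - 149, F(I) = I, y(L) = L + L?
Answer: 338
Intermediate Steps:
y(L) = 2*L
K = -169 (K = 2*(-10) - 149 = -20 - 149 = -169)
K*F(-2) = -169*(-2) = 338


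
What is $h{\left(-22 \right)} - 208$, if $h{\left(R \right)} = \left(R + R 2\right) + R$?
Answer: $-296$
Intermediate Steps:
$h{\left(R \right)} = 4 R$ ($h{\left(R \right)} = \left(R + 2 R\right) + R = 3 R + R = 4 R$)
$h{\left(-22 \right)} - 208 = 4 \left(-22\right) - 208 = -88 - 208 = -296$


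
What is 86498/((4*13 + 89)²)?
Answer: 86498/19881 ≈ 4.3508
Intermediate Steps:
86498/((4*13 + 89)²) = 86498/((52 + 89)²) = 86498/(141²) = 86498/19881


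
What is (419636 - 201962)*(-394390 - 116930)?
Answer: -111301069680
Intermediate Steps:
(419636 - 201962)*(-394390 - 116930) = 217674*(-511320) = -111301069680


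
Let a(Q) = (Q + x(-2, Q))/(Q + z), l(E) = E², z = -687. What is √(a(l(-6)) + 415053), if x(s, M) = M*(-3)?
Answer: 5*√781777437/217 ≈ 644.25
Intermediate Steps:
x(s, M) = -3*M
a(Q) = -2*Q/(-687 + Q) (a(Q) = (Q - 3*Q)/(Q - 687) = (-2*Q)/(-687 + Q) = -2*Q/(-687 + Q))
√(a(l(-6)) + 415053) = √(-2*(-6)²/(-687 + (-6)²) + 415053) = √(-2*36/(-687 + 36) + 415053) = √(-2*36/(-651) + 415053) = √(-2*36*(-1/651) + 415053) = √(24/217 + 415053) = √(90066525/217) = 5*√781777437/217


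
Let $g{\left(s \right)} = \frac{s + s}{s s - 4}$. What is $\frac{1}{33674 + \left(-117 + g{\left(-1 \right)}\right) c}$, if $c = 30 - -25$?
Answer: $\frac{3}{81827} \approx 3.6663 \cdot 10^{-5}$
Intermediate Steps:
$g{\left(s \right)} = \frac{2 s}{-4 + s^{2}}$ ($g{\left(s \right)} = \frac{2 s}{s^{2} - 4} = \frac{2 s}{-4 + s^{2}}$)
$c = 55$ ($c = 30 + 25 = 55$)
$\frac{1}{33674 + \left(-117 + g{\left(-1 \right)}\right) c} = \frac{1}{33674 + \left(-117 + 2 \left(-1\right) \frac{1}{-4 + \left(-1\right)^{2}}\right) 55} = \frac{1}{33674 + \left(-117 + 2 \left(-1\right) \frac{1}{-4 + 1}\right) 55} = \frac{1}{33674 + \left(-117 + 2 \left(-1\right) \frac{1}{-3}\right) 55} = \frac{1}{33674 + \left(-117 + 2 \left(-1\right) \left(- \frac{1}{3}\right)\right) 55} = \frac{1}{33674 + \left(-117 + \frac{2}{3}\right) 55} = \frac{1}{33674 - \frac{19195}{3}} = \frac{1}{\frac{81827}{3}} = \frac{3}{81827}$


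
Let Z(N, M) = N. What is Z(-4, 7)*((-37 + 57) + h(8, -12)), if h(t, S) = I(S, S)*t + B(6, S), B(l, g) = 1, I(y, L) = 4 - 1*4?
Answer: -84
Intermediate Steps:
I(y, L) = 0 (I(y, L) = 4 - 4 = 0)
h(t, S) = 1 (h(t, S) = 0*t + 1 = 0 + 1 = 1)
Z(-4, 7)*((-37 + 57) + h(8, -12)) = -4*((-37 + 57) + 1) = -4*(20 + 1) = -4*21 = -84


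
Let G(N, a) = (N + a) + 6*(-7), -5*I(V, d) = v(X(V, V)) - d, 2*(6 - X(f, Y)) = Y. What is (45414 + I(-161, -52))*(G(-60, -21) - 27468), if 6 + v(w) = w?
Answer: -2504573025/2 ≈ -1.2523e+9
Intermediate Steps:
X(f, Y) = 6 - Y/2
v(w) = -6 + w
I(V, d) = d/5 + V/10 (I(V, d) = -((-6 + (6 - V/2)) - d)/5 = -(-V/2 - d)/5 = -(-d - V/2)/5 = d/5 + V/10)
G(N, a) = -42 + N + a (G(N, a) = (N + a) - 42 = -42 + N + a)
(45414 + I(-161, -52))*(G(-60, -21) - 27468) = (45414 + ((⅕)*(-52) + (⅒)*(-161)))*((-42 - 60 - 21) - 27468) = (45414 + (-52/5 - 161/10))*(-123 - 27468) = (45414 - 53/2)*(-27591) = (90775/2)*(-27591) = -2504573025/2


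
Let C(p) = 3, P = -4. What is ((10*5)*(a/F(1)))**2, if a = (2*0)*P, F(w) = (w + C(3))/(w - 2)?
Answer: 0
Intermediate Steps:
F(w) = (3 + w)/(-2 + w) (F(w) = (w + 3)/(w - 2) = (3 + w)/(-2 + w))
a = 0 (a = (2*0)*(-4) = 0*(-4) = 0)
((10*5)*(a/F(1)))**2 = ((10*5)*(0/((3 + 1)/(-2 + 1))))**2 = (50*(0/(4/(-1))))**2 = (50*(0/(-1*4)))**2 = (50*(0/(-4)))**2 = (50*(-1/4*0))**2 = (50*0)**2 = 0**2 = 0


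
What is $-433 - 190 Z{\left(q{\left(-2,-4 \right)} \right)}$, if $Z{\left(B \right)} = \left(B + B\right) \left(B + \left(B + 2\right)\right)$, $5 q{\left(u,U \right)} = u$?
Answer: $- \frac{1253}{5} \approx -250.6$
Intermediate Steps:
$q{\left(u,U \right)} = \frac{u}{5}$
$Z{\left(B \right)} = 2 B \left(2 + 2 B\right)$ ($Z{\left(B \right)} = 2 B \left(B + \left(2 + B\right)\right) = 2 B \left(2 + 2 B\right)$)
$-433 - 190 Z{\left(q{\left(-2,-4 \right)} \right)} = -433 - 190 \cdot 4 \cdot \frac{1}{5} \left(-2\right) \left(1 + \frac{1}{5} \left(-2\right)\right) = -433 - 190 \cdot 4 \left(- \frac{2}{5}\right) \left(1 - \frac{2}{5}\right) = -433 - 190 \cdot 4 \left(- \frac{2}{5}\right) \frac{3}{5} = -433 - - \frac{912}{5} = -433 + \frac{912}{5} = - \frac{1253}{5}$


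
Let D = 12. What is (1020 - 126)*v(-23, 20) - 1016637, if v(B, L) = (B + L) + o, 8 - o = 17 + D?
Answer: -1038093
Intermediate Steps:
o = -21 (o = 8 - (17 + 12) = 8 - 1*29 = 8 - 29 = -21)
v(B, L) = -21 + B + L (v(B, L) = (B + L) - 21 = -21 + B + L)
(1020 - 126)*v(-23, 20) - 1016637 = (1020 - 126)*(-21 - 23 + 20) - 1016637 = 894*(-24) - 1016637 = -21456 - 1016637 = -1038093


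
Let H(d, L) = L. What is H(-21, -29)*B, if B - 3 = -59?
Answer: 1624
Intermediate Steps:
B = -56 (B = 3 - 59 = -56)
H(-21, -29)*B = -29*(-56) = 1624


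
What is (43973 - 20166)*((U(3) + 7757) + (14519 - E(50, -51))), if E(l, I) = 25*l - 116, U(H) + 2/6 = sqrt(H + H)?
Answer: 1509958975/3 + 23807*sqrt(6) ≈ 5.0338e+8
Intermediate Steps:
U(H) = -1/3 + sqrt(2)*sqrt(H) (U(H) = -1/3 + sqrt(H + H) = -1/3 + sqrt(2*H) = -1/3 + sqrt(2)*sqrt(H))
E(l, I) = -116 + 25*l
(43973 - 20166)*((U(3) + 7757) + (14519 - E(50, -51))) = (43973 - 20166)*(((-1/3 + sqrt(2)*sqrt(3)) + 7757) + (14519 - (-116 + 25*50))) = 23807*(((-1/3 + sqrt(6)) + 7757) + (14519 - (-116 + 1250))) = 23807*((23270/3 + sqrt(6)) + (14519 - 1*1134)) = 23807*((23270/3 + sqrt(6)) + (14519 - 1134)) = 23807*((23270/3 + sqrt(6)) + 13385) = 23807*(63425/3 + sqrt(6)) = 1509958975/3 + 23807*sqrt(6)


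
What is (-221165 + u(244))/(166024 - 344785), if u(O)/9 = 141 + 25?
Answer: 219671/178761 ≈ 1.2289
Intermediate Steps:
u(O) = 1494 (u(O) = 9*(141 + 25) = 9*166 = 1494)
(-221165 + u(244))/(166024 - 344785) = (-221165 + 1494)/(166024 - 344785) = -219671/(-178761) = -219671*(-1/178761) = 219671/178761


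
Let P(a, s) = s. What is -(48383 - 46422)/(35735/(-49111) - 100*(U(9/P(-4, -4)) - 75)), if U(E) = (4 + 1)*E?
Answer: -96306671/423546640 ≈ -0.22738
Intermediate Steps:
U(E) = 5*E
-(48383 - 46422)/(35735/(-49111) - 100*(U(9/P(-4, -4)) - 75)) = -(48383 - 46422)/(35735/(-49111) - 100*(5*(9/(-4)) - 75)) = -1961/(35735*(-1/49111) - 100*(5*(9*(-¼)) - 75)) = -1961/(-35735/49111 - 100*(5*(-9/4) - 75)) = -1961/(-35735/49111 - 100*(-45/4 - 75)) = -1961/(-35735/49111 - 100*(-345/4)) = -1961/(-35735/49111 + 8625) = -1961/423546640/49111 = -1961*49111/423546640 = -1*96306671/423546640 = -96306671/423546640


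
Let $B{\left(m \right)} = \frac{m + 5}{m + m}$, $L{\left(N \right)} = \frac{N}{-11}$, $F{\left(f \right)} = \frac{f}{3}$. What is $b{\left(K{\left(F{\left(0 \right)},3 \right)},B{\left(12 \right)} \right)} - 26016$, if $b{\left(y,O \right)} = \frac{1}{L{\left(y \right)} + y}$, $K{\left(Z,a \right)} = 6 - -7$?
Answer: $- \frac{3382069}{130} \approx -26016.0$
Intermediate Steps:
$F{\left(f \right)} = \frac{f}{3}$ ($F{\left(f \right)} = f \frac{1}{3} = \frac{f}{3}$)
$L{\left(N \right)} = - \frac{N}{11}$ ($L{\left(N \right)} = N \left(- \frac{1}{11}\right) = - \frac{N}{11}$)
$K{\left(Z,a \right)} = 13$ ($K{\left(Z,a \right)} = 6 + 7 = 13$)
$B{\left(m \right)} = \frac{5 + m}{2 m}$
$b{\left(y,O \right)} = \frac{11}{10 y}$ ($b{\left(y,O \right)} = \frac{1}{- \frac{y}{11} + y} = \frac{1}{\frac{10}{11} y} = \frac{11}{10 y}$)
$b{\left(K{\left(F{\left(0 \right)},3 \right)},B{\left(12 \right)} \right)} - 26016 = \frac{11}{10 \cdot 13} - 26016 = \frac{11}{10} \cdot \frac{1}{13} - 26016 = \frac{11}{130} - 26016 = - \frac{3382069}{130}$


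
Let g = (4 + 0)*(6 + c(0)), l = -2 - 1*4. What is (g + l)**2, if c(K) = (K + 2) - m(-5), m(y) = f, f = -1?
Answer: 900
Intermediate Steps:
m(y) = -1
l = -6 (l = -2 - 4 = -6)
c(K) = 3 + K (c(K) = (K + 2) - 1*(-1) = (2 + K) + 1 = 3 + K)
g = 36 (g = (4 + 0)*(6 + (3 + 0)) = 4*(6 + 3) = 4*9 = 36)
(g + l)**2 = (36 - 6)**2 = 30**2 = 900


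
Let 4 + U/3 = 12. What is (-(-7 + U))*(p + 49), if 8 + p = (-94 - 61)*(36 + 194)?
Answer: 605353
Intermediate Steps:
U = 24 (U = -12 + 3*12 = -12 + 36 = 24)
p = -35658 (p = -8 + (-94 - 61)*(36 + 194) = -8 - 155*230 = -8 - 35650 = -35658)
(-(-7 + U))*(p + 49) = (-(-7 + 24))*(-35658 + 49) = -1*17*(-35609) = -17*(-35609) = 605353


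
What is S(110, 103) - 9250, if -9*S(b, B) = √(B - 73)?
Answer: -9250 - √30/9 ≈ -9250.6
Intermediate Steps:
S(b, B) = -√(-73 + B)/9 (S(b, B) = -√(B - 73)/9 = -√(-73 + B)/9)
S(110, 103) - 9250 = -√(-73 + 103)/9 - 9250 = -√30/9 - 9250 = -9250 - √30/9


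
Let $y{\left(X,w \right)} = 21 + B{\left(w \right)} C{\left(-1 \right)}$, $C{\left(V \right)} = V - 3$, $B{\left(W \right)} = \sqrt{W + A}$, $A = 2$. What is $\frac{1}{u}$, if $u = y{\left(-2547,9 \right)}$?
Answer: $\frac{21}{265} + \frac{4 \sqrt{11}}{265} \approx 0.12931$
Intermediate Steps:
$B{\left(W \right)} = \sqrt{2 + W}$ ($B{\left(W \right)} = \sqrt{W + 2} = \sqrt{2 + W}$)
$C{\left(V \right)} = -3 + V$
$y{\left(X,w \right)} = 21 - 4 \sqrt{2 + w}$ ($y{\left(X,w \right)} = 21 + \sqrt{2 + w} \left(-3 - 1\right) = 21 + \sqrt{2 + w} \left(-4\right) = 21 - 4 \sqrt{2 + w}$)
$u = 21 - 4 \sqrt{11}$ ($u = 21 - 4 \sqrt{2 + 9} = 21 - 4 \sqrt{11} \approx 7.7335$)
$\frac{1}{u} = \frac{1}{21 - 4 \sqrt{11}}$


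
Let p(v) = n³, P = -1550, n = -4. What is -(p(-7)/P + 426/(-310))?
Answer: 1033/775 ≈ 1.3329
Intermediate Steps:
p(v) = -64 (p(v) = (-4)³ = -64)
-(p(-7)/P + 426/(-310)) = -(-64/(-1550) + 426/(-310)) = -(-64*(-1/1550) + 426*(-1/310)) = -(32/775 - 213/155) = -1*(-1033/775) = 1033/775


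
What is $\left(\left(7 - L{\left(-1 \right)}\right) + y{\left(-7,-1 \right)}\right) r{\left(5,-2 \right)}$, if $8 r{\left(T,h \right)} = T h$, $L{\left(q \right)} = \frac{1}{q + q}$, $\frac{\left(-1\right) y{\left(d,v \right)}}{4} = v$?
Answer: $- \frac{115}{8} \approx -14.375$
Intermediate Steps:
$y{\left(d,v \right)} = - 4 v$
$L{\left(q \right)} = \frac{1}{2 q}$
$r{\left(T,h \right)} = \frac{T h}{8}$
$\left(\left(7 - L{\left(-1 \right)}\right) + y{\left(-7,-1 \right)}\right) r{\left(5,-2 \right)} = \left(\left(7 - \frac{1}{2 \left(-1\right)}\right) - -4\right) \frac{1}{8} \cdot 5 \left(-2\right) = \left(\left(7 - \frac{1}{2} \left(-1\right)\right) + 4\right) \left(- \frac{5}{4}\right) = \left(\left(7 - - \frac{1}{2}\right) + 4\right) \left(- \frac{5}{4}\right) = \left(\left(7 + \frac{1}{2}\right) + 4\right) \left(- \frac{5}{4}\right) = \left(\frac{15}{2} + 4\right) \left(- \frac{5}{4}\right) = \frac{23}{2} \left(- \frac{5}{4}\right) = - \frac{115}{8}$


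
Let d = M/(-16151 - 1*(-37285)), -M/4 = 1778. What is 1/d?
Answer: -10567/3556 ≈ -2.9716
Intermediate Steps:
M = -7112 (M = -4*1778 = -7112)
d = -3556/10567 (d = -7112/(-16151 - 1*(-37285)) = -7112/(-16151 + 37285) = -7112/21134 = -7112*1/21134 = -3556/10567 ≈ -0.33652)
1/d = 1/(-3556/10567) = -10567/3556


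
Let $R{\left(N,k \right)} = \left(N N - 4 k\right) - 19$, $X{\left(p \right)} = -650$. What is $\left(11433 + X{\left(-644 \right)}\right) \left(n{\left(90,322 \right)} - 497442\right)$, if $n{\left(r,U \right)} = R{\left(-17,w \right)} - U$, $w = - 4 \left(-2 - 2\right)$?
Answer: $-5365167914$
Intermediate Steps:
$w = 16$ ($w = \left(-4\right) \left(-4\right) = 16$)
$R{\left(N,k \right)} = -19 + N^{2} - 4 k$ ($R{\left(N,k \right)} = \left(N^{2} - 4 k\right) - 19 = -19 + N^{2} - 4 k$)
$n{\left(r,U \right)} = 206 - U$ ($n{\left(r,U \right)} = \left(-19 + \left(-17\right)^{2} - 64\right) - U = \left(-19 + 289 - 64\right) - U = 206 - U$)
$\left(11433 + X{\left(-644 \right)}\right) \left(n{\left(90,322 \right)} - 497442\right) = \left(11433 - 650\right) \left(\left(206 - 322\right) - 497442\right) = 10783 \left(\left(206 - 322\right) - 497442\right) = 10783 \left(-116 - 497442\right) = 10783 \left(-497558\right) = -5365167914$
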